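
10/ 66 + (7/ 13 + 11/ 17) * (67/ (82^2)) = 4004651/ 24519066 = 0.16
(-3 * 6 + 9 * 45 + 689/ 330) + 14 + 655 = 349169/ 330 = 1058.09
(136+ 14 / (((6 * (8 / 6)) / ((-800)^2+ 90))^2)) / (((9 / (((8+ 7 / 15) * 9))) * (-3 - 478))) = -30353068379467 / 19240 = -1577602306.63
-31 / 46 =-0.67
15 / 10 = 3 / 2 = 1.50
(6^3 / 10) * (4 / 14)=216 / 35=6.17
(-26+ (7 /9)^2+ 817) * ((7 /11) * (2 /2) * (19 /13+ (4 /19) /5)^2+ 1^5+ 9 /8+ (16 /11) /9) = 655801985083 /222377805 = 2949.04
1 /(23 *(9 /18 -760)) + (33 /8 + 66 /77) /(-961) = -1465 /279496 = -0.01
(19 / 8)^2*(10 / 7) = 1805 / 224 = 8.06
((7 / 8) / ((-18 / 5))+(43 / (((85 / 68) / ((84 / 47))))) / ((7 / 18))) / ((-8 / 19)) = -101491597 / 270720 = -374.90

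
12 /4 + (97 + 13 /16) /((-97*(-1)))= 6221 /1552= 4.01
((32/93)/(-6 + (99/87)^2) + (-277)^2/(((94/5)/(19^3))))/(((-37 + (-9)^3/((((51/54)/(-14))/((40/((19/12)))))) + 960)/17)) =1737.32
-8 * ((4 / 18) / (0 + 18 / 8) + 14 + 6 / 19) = -177472 / 1539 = -115.32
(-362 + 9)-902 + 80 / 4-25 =-1260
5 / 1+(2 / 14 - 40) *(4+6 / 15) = -5963 / 35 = -170.37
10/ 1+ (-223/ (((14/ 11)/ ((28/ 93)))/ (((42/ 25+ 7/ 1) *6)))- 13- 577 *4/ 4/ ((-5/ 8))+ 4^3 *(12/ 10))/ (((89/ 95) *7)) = -115003/ 445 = -258.43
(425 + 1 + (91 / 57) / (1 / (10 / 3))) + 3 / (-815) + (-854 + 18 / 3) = -416.68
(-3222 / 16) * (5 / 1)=-8055 / 8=-1006.88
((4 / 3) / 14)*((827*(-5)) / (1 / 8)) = -3150.48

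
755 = 755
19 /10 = 1.90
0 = 0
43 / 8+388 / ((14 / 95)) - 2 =2636.23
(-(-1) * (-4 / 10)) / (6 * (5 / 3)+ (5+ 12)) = -2 / 135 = -0.01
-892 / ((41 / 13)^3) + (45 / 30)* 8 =-1132672 / 68921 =-16.43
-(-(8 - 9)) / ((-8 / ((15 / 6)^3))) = 125 / 64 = 1.95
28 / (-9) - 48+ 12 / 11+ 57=691 / 99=6.98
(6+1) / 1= 7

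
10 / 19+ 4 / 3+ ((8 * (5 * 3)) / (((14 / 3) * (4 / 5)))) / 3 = 5017 / 399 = 12.57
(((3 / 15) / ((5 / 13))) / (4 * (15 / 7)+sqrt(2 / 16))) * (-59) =-515424 / 143755+75166 * sqrt(2) / 718775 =-3.44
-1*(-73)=73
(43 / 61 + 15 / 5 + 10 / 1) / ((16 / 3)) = 627 / 244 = 2.57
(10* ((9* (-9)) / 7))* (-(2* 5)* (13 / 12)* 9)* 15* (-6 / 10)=-710775 / 7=-101539.29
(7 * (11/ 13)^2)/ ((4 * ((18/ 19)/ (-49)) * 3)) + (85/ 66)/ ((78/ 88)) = -735517/ 36504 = -20.15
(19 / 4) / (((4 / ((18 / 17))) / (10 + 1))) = 1881 / 136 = 13.83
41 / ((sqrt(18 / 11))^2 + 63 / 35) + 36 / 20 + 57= 66841 / 945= 70.73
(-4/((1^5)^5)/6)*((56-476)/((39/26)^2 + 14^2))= 1120/793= 1.41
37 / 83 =0.45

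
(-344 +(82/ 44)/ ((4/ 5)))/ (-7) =30067/ 616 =48.81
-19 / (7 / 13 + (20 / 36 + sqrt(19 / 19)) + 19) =-2223 / 2468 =-0.90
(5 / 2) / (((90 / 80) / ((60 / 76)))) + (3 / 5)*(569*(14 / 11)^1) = 1367686 / 3135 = 436.26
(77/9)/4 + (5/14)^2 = 1999/882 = 2.27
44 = 44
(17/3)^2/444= 289/3996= 0.07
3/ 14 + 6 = 87/ 14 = 6.21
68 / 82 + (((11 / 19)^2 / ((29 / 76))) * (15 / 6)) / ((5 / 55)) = 564444 / 22591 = 24.99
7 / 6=1.17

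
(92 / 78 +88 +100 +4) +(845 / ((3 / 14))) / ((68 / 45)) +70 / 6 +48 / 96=622094 / 221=2814.90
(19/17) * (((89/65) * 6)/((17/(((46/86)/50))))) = 116679/20193875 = 0.01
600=600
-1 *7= -7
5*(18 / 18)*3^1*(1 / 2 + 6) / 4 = 195 / 8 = 24.38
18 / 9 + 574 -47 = 529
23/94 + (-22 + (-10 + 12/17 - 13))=-44.05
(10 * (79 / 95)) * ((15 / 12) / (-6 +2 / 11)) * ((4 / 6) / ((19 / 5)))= -21725 / 69312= -0.31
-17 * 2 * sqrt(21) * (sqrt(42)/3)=-238 * sqrt(2)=-336.58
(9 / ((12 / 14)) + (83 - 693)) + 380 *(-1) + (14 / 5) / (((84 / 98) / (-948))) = -4076.30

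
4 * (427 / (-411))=-1708 / 411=-4.16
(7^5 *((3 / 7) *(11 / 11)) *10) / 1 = 72030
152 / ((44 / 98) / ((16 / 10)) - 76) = -29792 / 14841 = -2.01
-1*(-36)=36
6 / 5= 1.20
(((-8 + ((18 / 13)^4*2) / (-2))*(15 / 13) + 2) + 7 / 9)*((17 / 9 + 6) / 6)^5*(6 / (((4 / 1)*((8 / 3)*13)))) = -64474704190230565 / 35460829925254656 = -1.82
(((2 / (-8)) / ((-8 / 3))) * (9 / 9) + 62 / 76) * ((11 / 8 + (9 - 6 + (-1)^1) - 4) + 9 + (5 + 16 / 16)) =13.07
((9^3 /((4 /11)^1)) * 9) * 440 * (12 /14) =47632860 /7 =6804694.29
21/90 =7/30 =0.23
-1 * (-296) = 296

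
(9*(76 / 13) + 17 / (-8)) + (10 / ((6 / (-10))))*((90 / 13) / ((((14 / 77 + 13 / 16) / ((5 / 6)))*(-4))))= 54357 / 728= 74.67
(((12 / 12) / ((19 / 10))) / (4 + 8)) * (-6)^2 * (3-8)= -150 / 19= -7.89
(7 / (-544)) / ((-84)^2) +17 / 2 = 4660991 / 548352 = 8.50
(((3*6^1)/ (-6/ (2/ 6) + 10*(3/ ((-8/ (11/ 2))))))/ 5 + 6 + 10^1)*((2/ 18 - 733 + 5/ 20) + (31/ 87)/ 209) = -327390214144/ 28092735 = -11653.91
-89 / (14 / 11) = -979 / 14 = -69.93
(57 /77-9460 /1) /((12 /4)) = -728363 /231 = -3153.09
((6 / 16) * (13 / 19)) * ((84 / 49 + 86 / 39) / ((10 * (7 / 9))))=963 / 7448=0.13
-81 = -81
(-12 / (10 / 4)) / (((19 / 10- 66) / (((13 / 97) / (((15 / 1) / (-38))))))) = -7904 / 310885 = -0.03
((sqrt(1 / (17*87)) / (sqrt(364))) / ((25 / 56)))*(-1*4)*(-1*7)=112*sqrt(134589) / 480675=0.09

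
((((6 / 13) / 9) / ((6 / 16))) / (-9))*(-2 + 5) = -0.05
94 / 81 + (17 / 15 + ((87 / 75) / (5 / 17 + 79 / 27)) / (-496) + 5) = 10826631569 / 1484503200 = 7.29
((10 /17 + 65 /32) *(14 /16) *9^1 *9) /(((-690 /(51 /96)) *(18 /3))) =-17955 /753664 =-0.02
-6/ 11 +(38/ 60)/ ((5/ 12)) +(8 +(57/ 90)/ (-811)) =12008243/ 1338150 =8.97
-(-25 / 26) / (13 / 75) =1875 / 338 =5.55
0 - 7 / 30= -7 / 30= -0.23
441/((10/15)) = 1323/2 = 661.50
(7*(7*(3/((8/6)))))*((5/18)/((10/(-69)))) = -3381/16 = -211.31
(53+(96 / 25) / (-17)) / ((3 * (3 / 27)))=67287 / 425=158.32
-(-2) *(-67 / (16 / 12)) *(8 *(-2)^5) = 25728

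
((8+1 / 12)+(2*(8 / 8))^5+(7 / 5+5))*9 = 8367 / 20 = 418.35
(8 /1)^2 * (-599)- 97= -38433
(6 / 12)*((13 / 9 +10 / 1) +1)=56 / 9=6.22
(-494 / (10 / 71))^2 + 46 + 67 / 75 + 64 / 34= 15684927008 / 1275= 12301903.54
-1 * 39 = -39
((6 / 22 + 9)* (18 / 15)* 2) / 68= 18 / 55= 0.33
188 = 188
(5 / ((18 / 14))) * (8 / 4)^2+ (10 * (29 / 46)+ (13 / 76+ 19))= 645499 / 15732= 41.03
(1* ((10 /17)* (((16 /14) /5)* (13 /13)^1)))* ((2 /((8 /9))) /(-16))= -0.02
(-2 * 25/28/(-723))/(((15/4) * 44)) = 5/334026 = 0.00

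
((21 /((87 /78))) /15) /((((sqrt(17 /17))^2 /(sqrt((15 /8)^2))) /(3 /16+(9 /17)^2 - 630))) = -794691261 /536384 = -1481.57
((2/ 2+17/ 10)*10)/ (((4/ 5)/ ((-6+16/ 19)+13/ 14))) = -151875/ 1064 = -142.74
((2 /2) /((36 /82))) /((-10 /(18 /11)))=-41 /110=-0.37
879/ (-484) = -879/ 484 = -1.82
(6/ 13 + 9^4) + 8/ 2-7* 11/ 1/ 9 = 767158/ 117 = 6556.91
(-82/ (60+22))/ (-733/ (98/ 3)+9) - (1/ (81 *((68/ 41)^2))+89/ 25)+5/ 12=-12633621499/ 4110620400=-3.07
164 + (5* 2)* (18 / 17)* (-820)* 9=-1325612 / 17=-77977.18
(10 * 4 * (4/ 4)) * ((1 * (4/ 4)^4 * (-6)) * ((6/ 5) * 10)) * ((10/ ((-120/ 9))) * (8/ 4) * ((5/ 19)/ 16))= 71.05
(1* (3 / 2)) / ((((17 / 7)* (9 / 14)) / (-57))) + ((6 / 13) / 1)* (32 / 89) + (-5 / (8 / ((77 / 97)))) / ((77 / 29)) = -836200733 / 15263144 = -54.79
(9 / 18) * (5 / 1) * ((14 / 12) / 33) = 35 / 396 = 0.09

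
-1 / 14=-0.07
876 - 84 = 792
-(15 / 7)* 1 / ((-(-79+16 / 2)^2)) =15 / 35287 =0.00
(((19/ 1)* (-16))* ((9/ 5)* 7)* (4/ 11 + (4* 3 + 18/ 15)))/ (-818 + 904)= -7143696/ 11825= -604.12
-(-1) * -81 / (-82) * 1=81 / 82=0.99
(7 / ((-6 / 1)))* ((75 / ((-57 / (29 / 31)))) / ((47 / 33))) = 55825 / 55366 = 1.01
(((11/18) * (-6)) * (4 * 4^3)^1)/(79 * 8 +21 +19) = -88/63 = -1.40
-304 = -304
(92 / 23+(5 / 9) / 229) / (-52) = -8249 / 107172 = -0.08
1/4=0.25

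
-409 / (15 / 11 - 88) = 4499 / 953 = 4.72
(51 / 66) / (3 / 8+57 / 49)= 3332 / 6633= 0.50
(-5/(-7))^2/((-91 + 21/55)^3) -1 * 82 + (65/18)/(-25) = -22424403278709539/272987458168320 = -82.14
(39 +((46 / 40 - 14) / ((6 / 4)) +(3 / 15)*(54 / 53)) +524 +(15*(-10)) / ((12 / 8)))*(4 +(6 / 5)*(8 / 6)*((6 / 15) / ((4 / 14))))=18794698 / 6625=2836.94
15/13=1.15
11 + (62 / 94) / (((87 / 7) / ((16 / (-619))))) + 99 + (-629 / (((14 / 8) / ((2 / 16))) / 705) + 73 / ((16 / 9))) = -8936374048195 / 283482192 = -31523.58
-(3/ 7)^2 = -9/ 49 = -0.18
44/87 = 0.51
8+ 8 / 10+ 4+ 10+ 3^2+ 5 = 36.80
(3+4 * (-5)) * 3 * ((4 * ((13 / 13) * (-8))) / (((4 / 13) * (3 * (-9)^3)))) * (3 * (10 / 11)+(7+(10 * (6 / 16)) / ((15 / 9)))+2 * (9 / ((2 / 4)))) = -933062 / 8019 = -116.36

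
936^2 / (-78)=-11232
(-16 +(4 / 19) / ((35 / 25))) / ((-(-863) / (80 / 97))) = -168640 / 11133563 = -0.02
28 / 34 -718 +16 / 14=-85208 / 119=-716.03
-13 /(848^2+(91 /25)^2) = -8125 /449448281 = -0.00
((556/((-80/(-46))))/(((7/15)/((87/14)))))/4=834417/784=1064.31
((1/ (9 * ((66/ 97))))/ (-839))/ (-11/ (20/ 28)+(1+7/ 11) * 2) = 485/ 30219102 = 0.00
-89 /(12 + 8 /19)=-1691 /236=-7.17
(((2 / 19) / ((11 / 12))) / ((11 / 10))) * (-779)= -9840 / 121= -81.32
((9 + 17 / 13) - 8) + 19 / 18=787 / 234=3.36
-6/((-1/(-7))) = -42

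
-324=-324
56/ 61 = 0.92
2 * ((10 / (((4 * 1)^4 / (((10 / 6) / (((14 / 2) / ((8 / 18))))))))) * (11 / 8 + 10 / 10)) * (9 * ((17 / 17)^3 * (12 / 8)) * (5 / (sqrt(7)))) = 2375 * sqrt(7) / 12544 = 0.50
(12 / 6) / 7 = 2 / 7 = 0.29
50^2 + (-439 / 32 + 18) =80137 / 32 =2504.28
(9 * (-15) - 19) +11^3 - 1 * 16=1161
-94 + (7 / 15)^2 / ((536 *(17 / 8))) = -24089801 / 256275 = -94.00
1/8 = 0.12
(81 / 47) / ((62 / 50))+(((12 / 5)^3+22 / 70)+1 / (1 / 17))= 41469297 / 1274875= 32.53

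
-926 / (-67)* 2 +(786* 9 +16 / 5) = 2380122 / 335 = 7104.84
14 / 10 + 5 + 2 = 42 / 5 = 8.40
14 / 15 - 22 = -316 / 15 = -21.07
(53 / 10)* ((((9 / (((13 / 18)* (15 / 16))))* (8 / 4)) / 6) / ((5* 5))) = 0.94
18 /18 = 1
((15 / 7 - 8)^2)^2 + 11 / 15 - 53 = 40504031 / 36015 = 1124.64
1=1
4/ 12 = 1/ 3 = 0.33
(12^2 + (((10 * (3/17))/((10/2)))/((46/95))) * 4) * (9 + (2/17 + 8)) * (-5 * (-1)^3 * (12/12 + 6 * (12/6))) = 1086553260/6647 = 163465.21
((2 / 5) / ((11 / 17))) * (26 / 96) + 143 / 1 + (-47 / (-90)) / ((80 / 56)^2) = 3549727 / 24750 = 143.42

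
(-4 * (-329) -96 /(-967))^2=1619683838224 /935089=1732117.30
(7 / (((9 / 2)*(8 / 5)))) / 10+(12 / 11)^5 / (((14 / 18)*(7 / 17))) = 2796373805 / 568187928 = 4.92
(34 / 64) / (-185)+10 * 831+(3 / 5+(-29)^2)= 9151.60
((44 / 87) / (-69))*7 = -308 / 6003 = -0.05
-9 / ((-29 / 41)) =12.72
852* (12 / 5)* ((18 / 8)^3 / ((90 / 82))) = 2122119 / 100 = 21221.19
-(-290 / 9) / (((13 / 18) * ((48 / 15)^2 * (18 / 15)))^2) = 2265625 / 5537792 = 0.41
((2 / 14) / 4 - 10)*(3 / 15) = -1.99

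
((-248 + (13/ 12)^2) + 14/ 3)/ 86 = -34871/ 12384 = -2.82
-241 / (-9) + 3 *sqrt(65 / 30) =sqrt(78) / 2 + 241 / 9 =31.19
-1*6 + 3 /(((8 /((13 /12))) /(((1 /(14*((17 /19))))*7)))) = -6281 /1088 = -5.77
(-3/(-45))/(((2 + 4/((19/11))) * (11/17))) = 0.02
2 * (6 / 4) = 3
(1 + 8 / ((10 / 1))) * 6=54 / 5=10.80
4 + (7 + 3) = 14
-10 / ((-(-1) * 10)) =-1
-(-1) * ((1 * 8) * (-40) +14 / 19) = -6066 / 19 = -319.26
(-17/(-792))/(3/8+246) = 17/195129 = 0.00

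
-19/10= -1.90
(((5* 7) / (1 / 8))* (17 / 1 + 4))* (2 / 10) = 1176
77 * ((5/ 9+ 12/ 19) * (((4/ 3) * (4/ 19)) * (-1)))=-250096/ 9747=-25.66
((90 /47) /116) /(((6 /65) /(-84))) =-20475 /1363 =-15.02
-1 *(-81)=81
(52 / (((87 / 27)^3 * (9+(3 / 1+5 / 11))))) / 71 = 416988 / 237231803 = 0.00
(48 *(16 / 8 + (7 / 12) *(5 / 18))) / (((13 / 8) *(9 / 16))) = 119552 / 1053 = 113.53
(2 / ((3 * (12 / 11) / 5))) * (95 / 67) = 5225 / 1206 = 4.33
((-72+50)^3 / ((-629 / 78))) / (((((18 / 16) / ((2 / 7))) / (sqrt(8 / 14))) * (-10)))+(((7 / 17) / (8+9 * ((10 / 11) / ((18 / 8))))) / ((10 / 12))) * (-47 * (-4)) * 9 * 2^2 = 262.04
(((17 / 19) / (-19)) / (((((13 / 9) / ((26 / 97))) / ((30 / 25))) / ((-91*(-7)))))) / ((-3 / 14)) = 5457816 / 175085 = 31.17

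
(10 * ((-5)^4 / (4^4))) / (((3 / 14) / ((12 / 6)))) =21875 / 96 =227.86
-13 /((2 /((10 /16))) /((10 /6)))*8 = -325 /6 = -54.17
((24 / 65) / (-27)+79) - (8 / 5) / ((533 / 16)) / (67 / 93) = 126823493 / 1606995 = 78.92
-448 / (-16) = 28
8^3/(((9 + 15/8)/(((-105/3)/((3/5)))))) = -716800/261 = -2746.36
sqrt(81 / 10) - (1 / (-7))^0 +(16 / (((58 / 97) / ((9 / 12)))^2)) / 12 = 14771 / 13456 +9*sqrt(10) / 10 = 3.94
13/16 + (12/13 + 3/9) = 1291/624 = 2.07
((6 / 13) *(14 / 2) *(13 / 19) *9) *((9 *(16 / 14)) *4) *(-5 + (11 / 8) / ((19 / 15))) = -1156680 / 361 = -3204.10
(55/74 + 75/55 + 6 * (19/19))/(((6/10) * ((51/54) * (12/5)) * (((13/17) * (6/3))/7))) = 1154825/42328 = 27.28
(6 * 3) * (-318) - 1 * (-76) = -5648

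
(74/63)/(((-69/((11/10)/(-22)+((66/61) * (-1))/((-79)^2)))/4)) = 28269554/8274536235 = 0.00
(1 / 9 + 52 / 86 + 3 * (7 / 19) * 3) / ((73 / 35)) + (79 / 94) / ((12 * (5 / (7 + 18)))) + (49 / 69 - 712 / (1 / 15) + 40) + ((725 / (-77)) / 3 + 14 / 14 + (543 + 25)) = -3599752919915125 / 357432330024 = -10071.15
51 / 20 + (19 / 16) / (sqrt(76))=sqrt(19) / 32 + 51 / 20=2.69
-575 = -575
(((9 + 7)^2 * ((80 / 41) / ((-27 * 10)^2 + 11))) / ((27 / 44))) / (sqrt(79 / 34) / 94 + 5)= 1353590374400 / 606192753470517- 84705280 * sqrt(2686) / 606192753470517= 0.00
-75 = -75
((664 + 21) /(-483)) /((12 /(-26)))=8905 /2898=3.07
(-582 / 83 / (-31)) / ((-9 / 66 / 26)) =-110968 / 2573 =-43.13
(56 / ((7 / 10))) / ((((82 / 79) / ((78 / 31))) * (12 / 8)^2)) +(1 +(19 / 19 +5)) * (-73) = -1619803 / 3813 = -424.81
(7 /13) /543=0.00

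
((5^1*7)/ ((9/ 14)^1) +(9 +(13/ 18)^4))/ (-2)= -6688705/ 209952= -31.86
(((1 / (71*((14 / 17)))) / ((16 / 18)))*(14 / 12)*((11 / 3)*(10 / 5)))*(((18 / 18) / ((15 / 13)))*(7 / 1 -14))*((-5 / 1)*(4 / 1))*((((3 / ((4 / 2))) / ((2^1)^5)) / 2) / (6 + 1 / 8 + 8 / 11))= 187187 / 2740032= 0.07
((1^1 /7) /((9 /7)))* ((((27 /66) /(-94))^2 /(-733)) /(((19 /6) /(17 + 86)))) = -2781 /29780271224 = -0.00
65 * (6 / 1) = 390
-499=-499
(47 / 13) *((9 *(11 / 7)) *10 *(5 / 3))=77550 / 91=852.20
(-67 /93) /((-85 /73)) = 0.62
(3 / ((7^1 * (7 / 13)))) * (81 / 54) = 117 / 98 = 1.19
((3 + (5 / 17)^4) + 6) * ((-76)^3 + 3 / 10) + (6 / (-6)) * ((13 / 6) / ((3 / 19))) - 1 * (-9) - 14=-1748377738951 / 442170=-3954084.94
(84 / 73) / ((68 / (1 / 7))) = 3 / 1241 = 0.00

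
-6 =-6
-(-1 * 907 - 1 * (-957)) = -50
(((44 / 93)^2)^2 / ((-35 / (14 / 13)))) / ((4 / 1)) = -1874048 / 4862338065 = -0.00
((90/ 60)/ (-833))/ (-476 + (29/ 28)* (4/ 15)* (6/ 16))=20/ 5285623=0.00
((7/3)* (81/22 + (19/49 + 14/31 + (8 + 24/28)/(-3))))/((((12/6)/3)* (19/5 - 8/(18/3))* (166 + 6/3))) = 786395/59350368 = 0.01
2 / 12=1 / 6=0.17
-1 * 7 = -7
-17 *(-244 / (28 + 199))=4148 / 227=18.27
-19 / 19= -1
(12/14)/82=3/287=0.01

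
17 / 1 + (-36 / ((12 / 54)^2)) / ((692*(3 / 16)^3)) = -24707 / 173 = -142.82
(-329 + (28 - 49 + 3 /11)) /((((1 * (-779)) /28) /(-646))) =-3662344 /451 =-8120.50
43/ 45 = 0.96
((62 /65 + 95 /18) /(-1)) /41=-7291 /47970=-0.15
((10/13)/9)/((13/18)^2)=0.16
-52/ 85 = -0.61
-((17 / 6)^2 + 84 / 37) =-13717 / 1332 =-10.30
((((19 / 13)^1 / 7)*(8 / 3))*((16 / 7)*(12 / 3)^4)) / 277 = 622592 / 529347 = 1.18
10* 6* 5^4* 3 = 112500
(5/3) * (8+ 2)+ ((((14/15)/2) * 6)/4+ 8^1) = 761/30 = 25.37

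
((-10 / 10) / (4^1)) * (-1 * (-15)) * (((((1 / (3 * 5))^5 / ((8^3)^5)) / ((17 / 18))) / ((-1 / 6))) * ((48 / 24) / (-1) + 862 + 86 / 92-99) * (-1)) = -11683 / 17196361858416640000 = -0.00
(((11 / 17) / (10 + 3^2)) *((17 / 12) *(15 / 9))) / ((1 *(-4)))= -55 / 2736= -0.02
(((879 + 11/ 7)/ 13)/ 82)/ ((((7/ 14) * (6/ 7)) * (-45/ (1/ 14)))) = -1541/ 503685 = -0.00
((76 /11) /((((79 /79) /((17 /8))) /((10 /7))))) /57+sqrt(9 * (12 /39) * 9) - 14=-3149 /231+18 * sqrt(13) /13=-8.64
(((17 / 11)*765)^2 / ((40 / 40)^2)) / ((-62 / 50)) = -1127232.90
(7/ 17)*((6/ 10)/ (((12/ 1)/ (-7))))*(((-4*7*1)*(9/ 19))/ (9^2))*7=0.17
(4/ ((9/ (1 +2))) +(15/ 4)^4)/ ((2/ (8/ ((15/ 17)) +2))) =1101.62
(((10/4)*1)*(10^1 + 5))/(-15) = -5/2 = -2.50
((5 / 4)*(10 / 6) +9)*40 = 1330 / 3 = 443.33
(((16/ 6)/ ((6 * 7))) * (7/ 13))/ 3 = 4/ 351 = 0.01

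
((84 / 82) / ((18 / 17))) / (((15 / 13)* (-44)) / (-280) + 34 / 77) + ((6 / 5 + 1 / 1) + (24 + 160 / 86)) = 22710901 / 766905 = 29.61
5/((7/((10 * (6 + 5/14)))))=2225/49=45.41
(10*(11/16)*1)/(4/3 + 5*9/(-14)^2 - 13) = -1617/2690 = -0.60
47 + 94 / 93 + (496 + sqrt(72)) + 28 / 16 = 554.25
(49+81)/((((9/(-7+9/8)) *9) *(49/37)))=-113035/15876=-7.12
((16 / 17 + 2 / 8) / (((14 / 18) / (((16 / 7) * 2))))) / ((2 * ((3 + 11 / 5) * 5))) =1458 / 10829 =0.13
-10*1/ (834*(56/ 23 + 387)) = -115/ 3735069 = -0.00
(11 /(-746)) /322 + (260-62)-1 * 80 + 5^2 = 34350305 /240212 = 143.00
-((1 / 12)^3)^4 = -1 / 8916100448256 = -0.00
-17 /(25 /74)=-1258 /25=-50.32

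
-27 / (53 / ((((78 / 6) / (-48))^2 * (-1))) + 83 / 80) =365040 / 9754933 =0.04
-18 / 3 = -6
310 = 310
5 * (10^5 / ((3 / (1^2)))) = 500000 / 3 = 166666.67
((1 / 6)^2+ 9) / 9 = 325 / 324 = 1.00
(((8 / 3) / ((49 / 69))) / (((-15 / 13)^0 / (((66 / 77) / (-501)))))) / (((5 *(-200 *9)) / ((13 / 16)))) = 299 / 515529000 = 0.00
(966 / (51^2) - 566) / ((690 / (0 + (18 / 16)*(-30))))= 27.67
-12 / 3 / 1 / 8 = -1 / 2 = -0.50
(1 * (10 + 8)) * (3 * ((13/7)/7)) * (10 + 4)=1404/7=200.57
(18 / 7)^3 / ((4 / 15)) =21870 / 343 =63.76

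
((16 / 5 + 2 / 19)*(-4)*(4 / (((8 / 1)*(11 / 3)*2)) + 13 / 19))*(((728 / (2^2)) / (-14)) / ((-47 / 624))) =-1716.88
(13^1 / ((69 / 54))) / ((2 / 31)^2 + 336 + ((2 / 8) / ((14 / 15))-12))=12592944 / 401373529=0.03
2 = 2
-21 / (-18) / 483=1 / 414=0.00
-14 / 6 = -7 / 3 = -2.33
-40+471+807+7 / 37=45813 / 37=1238.19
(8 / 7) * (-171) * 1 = -1368 / 7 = -195.43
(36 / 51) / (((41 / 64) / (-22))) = -16896 / 697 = -24.24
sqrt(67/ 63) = sqrt(469)/ 21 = 1.03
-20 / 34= -10 / 17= -0.59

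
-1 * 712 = -712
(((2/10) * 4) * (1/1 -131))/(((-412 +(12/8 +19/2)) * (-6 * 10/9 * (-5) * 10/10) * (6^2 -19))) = 78/170425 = 0.00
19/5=3.80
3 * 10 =30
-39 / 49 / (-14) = 39 / 686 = 0.06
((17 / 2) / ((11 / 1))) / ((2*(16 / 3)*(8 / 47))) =2397 / 5632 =0.43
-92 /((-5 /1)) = 92 /5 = 18.40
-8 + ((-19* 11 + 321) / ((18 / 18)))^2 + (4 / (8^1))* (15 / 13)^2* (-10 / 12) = 8473961 / 676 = 12535.45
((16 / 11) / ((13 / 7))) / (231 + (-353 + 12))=-56 / 7865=-0.01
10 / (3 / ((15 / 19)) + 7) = 25 / 27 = 0.93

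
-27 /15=-9 /5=-1.80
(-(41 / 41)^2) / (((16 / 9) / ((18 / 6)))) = -27 / 16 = -1.69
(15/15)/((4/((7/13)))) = 7/52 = 0.13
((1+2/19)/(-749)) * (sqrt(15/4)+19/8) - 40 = -34243/856 - 3 * sqrt(15)/4066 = -40.01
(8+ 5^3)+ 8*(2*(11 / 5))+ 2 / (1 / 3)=174.20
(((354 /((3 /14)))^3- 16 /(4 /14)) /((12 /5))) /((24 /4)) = 939266615 /3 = 313088871.67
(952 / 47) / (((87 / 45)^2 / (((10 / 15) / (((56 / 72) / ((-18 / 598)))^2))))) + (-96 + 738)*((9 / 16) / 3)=23822101932507 / 197890186312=120.38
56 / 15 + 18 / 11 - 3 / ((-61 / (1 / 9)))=54101 / 10065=5.38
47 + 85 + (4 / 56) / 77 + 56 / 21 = 435515 / 3234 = 134.67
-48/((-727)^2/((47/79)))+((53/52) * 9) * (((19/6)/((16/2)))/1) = 3.63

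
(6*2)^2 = 144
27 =27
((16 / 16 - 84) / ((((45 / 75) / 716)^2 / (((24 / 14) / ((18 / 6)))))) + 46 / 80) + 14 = -170201755271 / 2520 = -67540379.08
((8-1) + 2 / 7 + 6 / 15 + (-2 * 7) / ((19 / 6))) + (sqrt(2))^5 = 8.92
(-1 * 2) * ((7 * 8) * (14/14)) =-112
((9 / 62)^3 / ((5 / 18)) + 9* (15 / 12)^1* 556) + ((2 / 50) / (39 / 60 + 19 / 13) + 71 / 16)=8190016914613 / 1308420720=6259.47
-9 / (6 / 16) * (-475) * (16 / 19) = 9600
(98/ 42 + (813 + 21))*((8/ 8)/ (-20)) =-2509/ 60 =-41.82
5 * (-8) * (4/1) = -160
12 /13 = 0.92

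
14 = 14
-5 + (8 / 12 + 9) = 14 / 3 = 4.67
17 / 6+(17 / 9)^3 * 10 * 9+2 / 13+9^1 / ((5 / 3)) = 6475217 / 10530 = 614.93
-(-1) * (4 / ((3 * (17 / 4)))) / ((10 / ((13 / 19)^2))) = 1352 / 92055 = 0.01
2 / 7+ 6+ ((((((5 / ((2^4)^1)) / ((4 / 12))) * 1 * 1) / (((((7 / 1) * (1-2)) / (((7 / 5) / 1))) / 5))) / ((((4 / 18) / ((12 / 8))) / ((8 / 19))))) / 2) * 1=10541 / 2128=4.95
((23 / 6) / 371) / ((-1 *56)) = -23 / 124656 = -0.00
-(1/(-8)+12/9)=-29/24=-1.21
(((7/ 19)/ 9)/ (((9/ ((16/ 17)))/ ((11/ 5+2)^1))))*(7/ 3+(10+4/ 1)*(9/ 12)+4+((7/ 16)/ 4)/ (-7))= 158221/ 523260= 0.30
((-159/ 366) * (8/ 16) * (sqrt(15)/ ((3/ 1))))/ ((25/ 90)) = -159 * sqrt(15)/ 610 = -1.01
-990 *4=-3960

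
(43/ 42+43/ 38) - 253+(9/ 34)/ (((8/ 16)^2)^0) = -3399367/ 13566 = -250.58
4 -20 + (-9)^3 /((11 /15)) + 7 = -1003.09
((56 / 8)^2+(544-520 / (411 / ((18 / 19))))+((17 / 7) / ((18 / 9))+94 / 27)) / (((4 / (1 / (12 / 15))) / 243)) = 26411122215 / 583072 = 45296.50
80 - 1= 79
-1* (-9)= 9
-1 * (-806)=806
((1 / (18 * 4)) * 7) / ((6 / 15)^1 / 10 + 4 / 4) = 175 / 1872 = 0.09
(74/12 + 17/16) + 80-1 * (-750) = 40187/48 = 837.23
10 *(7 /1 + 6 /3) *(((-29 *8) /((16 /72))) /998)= -46980 /499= -94.15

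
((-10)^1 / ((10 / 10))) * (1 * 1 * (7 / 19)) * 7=-25.79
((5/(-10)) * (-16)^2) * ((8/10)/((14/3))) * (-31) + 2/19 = 452422/665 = 680.33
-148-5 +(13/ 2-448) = -1189/ 2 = -594.50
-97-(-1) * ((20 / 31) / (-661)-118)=-4405585 / 20491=-215.00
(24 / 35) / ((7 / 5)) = 24 / 49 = 0.49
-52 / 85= -0.61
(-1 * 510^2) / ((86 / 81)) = -244977.91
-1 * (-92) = 92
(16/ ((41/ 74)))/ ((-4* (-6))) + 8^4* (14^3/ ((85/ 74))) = 102301249828/ 10455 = 9784911.51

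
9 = 9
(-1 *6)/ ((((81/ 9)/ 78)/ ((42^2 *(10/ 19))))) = -917280/ 19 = -48277.89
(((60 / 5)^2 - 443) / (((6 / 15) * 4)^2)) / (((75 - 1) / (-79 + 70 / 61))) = 35498775 / 288896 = 122.88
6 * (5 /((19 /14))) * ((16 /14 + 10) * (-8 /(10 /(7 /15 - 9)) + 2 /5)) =169104 /95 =1780.04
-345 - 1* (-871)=526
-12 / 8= -1.50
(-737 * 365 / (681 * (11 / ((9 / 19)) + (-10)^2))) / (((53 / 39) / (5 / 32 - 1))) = 849786795 / 426956128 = 1.99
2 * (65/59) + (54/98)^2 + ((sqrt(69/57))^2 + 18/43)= 478698326/115735403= 4.14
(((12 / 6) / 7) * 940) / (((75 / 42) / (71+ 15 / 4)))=56212 / 5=11242.40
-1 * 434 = -434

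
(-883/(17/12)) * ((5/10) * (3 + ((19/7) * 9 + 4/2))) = -1091388/119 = -9171.33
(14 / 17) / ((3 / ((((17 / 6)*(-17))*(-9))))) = 119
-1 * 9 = -9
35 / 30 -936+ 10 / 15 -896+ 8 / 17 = -186629 / 102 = -1829.70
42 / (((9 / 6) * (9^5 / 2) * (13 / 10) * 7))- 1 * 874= -874.00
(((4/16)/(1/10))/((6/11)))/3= 55/36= 1.53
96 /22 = 48 /11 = 4.36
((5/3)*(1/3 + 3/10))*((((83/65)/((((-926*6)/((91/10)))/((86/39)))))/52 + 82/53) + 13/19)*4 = 632930474519/67182874200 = 9.42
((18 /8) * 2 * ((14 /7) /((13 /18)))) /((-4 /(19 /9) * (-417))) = 57 /3614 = 0.02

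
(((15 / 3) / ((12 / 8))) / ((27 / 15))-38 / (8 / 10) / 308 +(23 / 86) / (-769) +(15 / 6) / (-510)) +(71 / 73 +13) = 10691558358991 / 682513196904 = 15.66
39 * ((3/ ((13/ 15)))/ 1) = 135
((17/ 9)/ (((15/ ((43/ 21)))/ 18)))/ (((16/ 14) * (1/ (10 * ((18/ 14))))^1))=731/ 14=52.21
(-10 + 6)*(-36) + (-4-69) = 71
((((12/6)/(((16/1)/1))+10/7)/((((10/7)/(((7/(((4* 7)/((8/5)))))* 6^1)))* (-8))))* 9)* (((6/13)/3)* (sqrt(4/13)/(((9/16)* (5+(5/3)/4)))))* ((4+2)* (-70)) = 526176* sqrt(13)/54925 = 34.54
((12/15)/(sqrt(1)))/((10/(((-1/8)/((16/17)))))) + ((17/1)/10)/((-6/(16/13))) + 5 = 289577/62400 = 4.64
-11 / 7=-1.57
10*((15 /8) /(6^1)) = 25 /8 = 3.12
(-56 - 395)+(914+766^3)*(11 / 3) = 1648004919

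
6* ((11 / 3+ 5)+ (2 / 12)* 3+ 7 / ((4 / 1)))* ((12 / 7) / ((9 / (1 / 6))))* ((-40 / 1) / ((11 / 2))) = -10480 / 693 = -15.12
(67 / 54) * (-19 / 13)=-1273 / 702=-1.81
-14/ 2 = -7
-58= -58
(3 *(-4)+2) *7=-70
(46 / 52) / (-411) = -23 / 10686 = -0.00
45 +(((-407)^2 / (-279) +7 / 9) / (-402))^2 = 16484486389 / 349428249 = 47.18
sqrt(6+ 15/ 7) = sqrt(399)/ 7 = 2.85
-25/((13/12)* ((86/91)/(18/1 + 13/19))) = -372750/817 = -456.24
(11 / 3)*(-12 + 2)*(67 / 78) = -3685 / 117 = -31.50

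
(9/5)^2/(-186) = -0.02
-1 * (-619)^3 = 237176659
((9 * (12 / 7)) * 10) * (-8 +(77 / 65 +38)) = 437832 / 91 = 4811.34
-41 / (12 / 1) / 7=-0.49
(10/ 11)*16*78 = 12480/ 11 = 1134.55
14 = 14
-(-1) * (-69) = -69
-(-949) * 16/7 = 15184/7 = 2169.14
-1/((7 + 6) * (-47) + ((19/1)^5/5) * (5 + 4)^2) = -5/200560964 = -0.00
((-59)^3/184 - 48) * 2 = -214211/92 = -2328.38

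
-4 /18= -2 /9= -0.22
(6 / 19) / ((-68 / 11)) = -33 / 646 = -0.05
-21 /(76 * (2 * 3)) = -7 /152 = -0.05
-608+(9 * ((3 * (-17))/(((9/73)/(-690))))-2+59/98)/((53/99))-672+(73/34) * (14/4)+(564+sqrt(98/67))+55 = 7 * sqrt(134)/67+847272145129/176596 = 4797800.40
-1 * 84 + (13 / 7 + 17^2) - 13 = 1357 / 7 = 193.86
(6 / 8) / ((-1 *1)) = -3 / 4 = -0.75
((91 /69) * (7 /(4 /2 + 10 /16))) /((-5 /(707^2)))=-363890072 /1035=-351584.61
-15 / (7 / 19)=-285 / 7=-40.71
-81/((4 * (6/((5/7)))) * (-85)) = 27/952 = 0.03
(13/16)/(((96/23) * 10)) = 299/15360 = 0.02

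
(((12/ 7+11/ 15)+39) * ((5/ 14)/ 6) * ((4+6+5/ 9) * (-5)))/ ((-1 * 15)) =103360/ 11907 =8.68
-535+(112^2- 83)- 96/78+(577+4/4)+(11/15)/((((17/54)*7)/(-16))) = 96667736/7735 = 12497.44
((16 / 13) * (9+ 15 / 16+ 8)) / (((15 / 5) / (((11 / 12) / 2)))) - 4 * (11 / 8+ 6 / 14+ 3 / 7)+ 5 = -3641 / 6552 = -0.56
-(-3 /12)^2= -1 /16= -0.06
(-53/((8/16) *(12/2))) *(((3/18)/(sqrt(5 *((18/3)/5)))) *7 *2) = -371 *sqrt(6)/54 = -16.83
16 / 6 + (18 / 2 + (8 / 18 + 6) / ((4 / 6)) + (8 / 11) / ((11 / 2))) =7792 / 363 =21.47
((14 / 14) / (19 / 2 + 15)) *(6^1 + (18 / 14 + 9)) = 228 / 343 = 0.66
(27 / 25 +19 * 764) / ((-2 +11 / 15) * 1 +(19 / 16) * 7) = 17420496 / 8455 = 2060.38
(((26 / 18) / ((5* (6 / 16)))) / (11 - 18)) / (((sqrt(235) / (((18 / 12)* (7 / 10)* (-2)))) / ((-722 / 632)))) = -4693* sqrt(235) / 4177125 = -0.02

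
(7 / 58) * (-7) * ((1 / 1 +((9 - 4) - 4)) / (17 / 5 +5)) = -35 / 174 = -0.20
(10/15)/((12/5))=5/18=0.28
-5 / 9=-0.56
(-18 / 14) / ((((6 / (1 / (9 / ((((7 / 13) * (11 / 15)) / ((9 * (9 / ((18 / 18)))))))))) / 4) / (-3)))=22 / 15795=0.00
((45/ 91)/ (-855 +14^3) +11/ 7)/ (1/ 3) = 115788/ 24557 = 4.72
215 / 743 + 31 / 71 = 38298 / 52753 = 0.73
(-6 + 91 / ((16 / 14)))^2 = 346921 / 64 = 5420.64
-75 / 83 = -0.90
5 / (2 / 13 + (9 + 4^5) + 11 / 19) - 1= -254097 / 255332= -1.00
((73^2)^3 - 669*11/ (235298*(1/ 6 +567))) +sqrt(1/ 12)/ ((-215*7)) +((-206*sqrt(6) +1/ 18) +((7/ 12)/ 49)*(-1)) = 151334225784.45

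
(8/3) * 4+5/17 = 559/51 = 10.96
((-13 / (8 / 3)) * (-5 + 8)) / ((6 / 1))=-39 / 16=-2.44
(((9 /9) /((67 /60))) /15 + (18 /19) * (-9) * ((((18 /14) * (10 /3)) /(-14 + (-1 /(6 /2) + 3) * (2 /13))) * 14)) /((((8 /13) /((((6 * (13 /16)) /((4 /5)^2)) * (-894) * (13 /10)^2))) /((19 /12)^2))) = -25710894182753 /14544896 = -1767691.85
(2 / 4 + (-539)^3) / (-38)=313181637 / 76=4120811.01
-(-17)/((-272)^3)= -1/1183744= -0.00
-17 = -17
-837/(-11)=837/11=76.09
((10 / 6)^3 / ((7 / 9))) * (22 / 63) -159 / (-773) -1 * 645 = -657291848 / 1022679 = -642.72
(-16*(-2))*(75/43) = 55.81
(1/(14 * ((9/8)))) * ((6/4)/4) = 0.02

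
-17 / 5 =-3.40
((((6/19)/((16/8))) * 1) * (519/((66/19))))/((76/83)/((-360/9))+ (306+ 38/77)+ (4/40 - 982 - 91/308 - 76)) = -3015390/96085469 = -0.03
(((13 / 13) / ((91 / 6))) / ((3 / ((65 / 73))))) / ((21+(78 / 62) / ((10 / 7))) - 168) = -3100 / 23146767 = -0.00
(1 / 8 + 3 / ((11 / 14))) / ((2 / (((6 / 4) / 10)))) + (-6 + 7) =4561 / 3520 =1.30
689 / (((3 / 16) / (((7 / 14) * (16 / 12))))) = 22048 / 9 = 2449.78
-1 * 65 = -65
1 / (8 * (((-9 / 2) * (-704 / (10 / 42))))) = 5 / 532224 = 0.00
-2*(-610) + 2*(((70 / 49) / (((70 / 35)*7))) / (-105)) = 1255378 / 1029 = 1220.00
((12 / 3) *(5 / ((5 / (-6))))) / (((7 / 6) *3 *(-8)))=6 / 7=0.86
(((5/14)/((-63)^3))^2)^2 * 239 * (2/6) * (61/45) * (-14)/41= -1822375/11874581740093915397942043048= -0.00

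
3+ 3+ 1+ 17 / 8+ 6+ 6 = 169 / 8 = 21.12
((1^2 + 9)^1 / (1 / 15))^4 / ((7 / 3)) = 1518750000 / 7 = 216964285.71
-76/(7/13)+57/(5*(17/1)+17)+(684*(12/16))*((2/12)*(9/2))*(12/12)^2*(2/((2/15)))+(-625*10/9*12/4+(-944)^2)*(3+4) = 8895011047/1428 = 6228999.33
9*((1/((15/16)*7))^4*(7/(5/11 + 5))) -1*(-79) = 2286489599/28940625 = 79.01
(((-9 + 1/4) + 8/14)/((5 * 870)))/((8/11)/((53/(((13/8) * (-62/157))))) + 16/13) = -272487787/177099392400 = -0.00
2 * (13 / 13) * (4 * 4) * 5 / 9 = 17.78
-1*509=-509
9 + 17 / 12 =125 / 12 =10.42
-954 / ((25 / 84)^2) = -6731424 / 625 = -10770.28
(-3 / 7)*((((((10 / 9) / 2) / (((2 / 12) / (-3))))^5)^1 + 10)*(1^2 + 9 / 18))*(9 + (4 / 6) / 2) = 599940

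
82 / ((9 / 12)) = 328 / 3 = 109.33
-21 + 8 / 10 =-101 / 5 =-20.20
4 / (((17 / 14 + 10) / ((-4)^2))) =896 / 157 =5.71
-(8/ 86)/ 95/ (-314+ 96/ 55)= 22/ 7015579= 0.00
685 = 685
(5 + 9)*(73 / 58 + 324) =132055 / 29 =4553.62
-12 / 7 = -1.71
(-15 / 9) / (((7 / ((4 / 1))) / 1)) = -20 / 21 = -0.95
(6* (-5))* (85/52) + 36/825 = -350313/7150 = -48.99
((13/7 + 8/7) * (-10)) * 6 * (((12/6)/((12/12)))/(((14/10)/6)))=-10800/7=-1542.86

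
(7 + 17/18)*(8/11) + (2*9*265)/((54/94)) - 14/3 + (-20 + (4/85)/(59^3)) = 1301609950436/157114935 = 8284.44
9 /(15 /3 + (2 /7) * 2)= 21 /13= 1.62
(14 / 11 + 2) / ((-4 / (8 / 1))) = -72 / 11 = -6.55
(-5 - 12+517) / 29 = 500 / 29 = 17.24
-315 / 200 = -63 / 40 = -1.58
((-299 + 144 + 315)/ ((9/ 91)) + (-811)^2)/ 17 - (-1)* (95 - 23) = 5945065/ 153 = 38856.63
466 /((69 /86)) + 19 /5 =201691 /345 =584.61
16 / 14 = 8 / 7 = 1.14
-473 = -473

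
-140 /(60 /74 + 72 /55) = -142450 /2157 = -66.04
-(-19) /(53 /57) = 1083 /53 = 20.43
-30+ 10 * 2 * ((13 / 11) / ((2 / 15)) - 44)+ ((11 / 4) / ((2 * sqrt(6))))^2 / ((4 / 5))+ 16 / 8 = -12339713 / 16896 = -730.33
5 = 5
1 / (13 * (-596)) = -1 / 7748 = -0.00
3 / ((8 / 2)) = 3 / 4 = 0.75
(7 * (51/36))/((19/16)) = 476/57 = 8.35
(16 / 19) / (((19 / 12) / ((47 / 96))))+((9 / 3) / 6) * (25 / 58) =19929 / 41876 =0.48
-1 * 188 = -188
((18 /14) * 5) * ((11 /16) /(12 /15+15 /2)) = 2475 /4648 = 0.53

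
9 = 9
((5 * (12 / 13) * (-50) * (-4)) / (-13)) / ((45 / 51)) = -13600 / 169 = -80.47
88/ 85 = 1.04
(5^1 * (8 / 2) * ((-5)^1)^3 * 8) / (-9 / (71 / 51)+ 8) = -1420000 / 109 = -13027.52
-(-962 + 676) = 286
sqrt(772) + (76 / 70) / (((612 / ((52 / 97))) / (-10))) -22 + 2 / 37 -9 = -118987171 / 3843819 + 2* sqrt(193) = -3.17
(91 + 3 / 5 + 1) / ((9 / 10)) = 926 / 9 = 102.89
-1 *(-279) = 279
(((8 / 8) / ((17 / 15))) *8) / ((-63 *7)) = -40 / 2499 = -0.02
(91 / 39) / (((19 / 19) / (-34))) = -238 / 3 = -79.33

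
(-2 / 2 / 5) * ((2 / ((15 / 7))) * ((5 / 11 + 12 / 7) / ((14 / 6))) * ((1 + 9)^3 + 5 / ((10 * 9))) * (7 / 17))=-3006167 / 42075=-71.45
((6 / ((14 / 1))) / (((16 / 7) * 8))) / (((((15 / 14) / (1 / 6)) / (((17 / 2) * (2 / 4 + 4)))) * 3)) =0.05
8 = 8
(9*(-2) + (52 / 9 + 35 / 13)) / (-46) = 1115 / 5382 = 0.21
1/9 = 0.11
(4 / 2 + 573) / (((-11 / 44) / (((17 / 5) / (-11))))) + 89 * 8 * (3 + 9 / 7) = 289700 / 77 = 3762.34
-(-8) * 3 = 24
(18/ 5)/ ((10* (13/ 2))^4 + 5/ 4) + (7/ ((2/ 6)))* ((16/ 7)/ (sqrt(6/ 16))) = 24/ 119004175 + 32* sqrt(6) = 78.38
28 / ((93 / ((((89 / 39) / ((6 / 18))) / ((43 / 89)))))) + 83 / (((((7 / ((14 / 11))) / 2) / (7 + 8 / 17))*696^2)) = 1674419467997 / 392440297392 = 4.27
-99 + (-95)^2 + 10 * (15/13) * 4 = 116638/13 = 8972.15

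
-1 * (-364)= 364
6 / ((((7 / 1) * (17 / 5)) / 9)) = 270 / 119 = 2.27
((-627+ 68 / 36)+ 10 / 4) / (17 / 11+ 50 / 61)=-7519897 / 28566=-263.25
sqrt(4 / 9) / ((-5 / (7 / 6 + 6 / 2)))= -5 / 9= -0.56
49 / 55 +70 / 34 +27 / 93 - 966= -27905597 / 28985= -962.76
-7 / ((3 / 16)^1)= -37.33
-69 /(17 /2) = -138 /17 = -8.12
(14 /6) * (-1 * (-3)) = 7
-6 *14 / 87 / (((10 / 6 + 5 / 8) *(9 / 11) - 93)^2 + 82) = -1792 / 15563981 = -0.00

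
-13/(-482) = 13/482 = 0.03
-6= -6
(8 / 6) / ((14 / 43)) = 86 / 21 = 4.10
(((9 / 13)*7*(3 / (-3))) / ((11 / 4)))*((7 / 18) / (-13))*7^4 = 126.57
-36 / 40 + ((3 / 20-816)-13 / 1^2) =-3319 / 4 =-829.75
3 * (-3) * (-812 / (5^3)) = 7308 / 125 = 58.46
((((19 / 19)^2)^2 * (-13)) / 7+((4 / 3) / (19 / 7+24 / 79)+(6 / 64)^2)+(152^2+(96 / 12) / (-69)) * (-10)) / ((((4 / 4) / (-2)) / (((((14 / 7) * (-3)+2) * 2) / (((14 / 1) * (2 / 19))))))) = -3623636833282139 / 1444579584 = -2508436.97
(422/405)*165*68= 315656/27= 11690.96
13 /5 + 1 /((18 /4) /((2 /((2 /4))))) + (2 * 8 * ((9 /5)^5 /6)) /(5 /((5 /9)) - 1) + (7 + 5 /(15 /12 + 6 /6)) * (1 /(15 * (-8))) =9.71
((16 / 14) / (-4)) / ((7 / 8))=-16 / 49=-0.33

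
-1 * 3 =-3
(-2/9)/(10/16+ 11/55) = -80/297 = -0.27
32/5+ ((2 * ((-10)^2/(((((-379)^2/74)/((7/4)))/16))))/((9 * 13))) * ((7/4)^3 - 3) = 542680529/84029985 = 6.46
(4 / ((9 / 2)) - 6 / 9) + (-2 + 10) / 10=46 / 45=1.02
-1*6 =-6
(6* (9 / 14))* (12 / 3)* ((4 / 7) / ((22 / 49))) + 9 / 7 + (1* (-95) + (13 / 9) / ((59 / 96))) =-977576 / 13629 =-71.73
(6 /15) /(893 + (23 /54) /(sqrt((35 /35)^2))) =108 /241225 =0.00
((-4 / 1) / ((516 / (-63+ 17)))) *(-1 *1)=-46 / 129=-0.36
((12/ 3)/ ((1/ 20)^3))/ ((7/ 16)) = 512000/ 7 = 73142.86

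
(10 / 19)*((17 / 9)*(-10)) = -1700 / 171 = -9.94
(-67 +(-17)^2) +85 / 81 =223.05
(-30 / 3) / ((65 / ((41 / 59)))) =-82 / 767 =-0.11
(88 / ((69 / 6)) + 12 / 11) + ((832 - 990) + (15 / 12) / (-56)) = -8459953 / 56672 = -149.28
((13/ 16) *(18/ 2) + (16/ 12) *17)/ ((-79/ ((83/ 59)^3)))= -822801493/ 778797168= -1.06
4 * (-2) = -8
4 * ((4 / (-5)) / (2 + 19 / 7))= -112 / 165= -0.68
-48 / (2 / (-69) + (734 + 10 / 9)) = -4968 / 76081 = -0.07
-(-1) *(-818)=-818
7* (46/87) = 322/87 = 3.70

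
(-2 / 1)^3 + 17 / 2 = 1 / 2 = 0.50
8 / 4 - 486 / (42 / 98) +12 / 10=-1130.80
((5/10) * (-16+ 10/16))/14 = -123/224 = -0.55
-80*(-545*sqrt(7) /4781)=43600*sqrt(7) /4781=24.13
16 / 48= 1 / 3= 0.33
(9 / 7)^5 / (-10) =-59049 / 168070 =-0.35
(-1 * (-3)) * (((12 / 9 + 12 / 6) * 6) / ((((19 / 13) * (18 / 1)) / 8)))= 1040 / 57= 18.25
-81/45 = -9/5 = -1.80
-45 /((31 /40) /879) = -1582200 /31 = -51038.71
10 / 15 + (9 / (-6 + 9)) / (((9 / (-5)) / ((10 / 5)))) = -8 / 3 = -2.67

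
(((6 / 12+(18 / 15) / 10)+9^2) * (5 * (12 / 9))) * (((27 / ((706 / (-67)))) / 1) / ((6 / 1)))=-820281 / 3530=-232.37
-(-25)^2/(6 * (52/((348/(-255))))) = 3625/1326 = 2.73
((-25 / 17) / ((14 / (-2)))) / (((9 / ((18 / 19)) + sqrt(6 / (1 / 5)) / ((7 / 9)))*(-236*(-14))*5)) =95 / 31971628-45*sqrt(30) / 111900698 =0.00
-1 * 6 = -6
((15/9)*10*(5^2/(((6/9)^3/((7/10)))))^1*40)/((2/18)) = 354375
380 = 380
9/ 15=3/ 5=0.60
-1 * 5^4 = -625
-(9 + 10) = -19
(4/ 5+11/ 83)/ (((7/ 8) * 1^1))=3096/ 2905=1.07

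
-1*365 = -365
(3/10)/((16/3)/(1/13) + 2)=9/2140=0.00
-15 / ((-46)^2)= -15 / 2116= -0.01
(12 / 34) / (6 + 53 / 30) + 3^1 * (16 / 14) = 96324 / 27727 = 3.47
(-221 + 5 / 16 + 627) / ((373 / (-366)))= -1189683 / 2984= -398.69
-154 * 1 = -154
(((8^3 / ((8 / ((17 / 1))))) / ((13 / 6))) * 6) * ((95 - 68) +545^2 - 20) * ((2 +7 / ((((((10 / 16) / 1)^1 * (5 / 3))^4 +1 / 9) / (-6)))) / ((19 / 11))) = -15852594503.59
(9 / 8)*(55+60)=1035 / 8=129.38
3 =3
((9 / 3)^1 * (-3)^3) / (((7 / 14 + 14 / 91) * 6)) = -351 / 17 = -20.65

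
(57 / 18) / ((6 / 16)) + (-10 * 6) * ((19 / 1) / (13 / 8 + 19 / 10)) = -133228 / 423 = -314.96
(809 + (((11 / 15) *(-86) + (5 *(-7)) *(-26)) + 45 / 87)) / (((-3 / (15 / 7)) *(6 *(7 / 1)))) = -360278 / 12789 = -28.17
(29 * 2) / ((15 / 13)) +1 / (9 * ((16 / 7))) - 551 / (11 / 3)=-791663 / 7920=-99.96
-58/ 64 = -29/ 32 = -0.91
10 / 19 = 0.53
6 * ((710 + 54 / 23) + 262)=134460 / 23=5846.09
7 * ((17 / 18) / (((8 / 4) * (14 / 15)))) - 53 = -1187 / 24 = -49.46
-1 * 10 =-10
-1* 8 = -8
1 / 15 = 0.07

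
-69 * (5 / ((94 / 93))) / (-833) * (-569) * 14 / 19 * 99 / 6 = -602460045 / 212534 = -2834.65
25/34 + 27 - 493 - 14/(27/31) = -441869/918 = -481.34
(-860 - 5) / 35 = -173 / 7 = -24.71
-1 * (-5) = 5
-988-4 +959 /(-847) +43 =-114966 /121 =-950.13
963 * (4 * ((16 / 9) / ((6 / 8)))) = 27392 / 3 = 9130.67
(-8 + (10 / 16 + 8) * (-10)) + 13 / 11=-4095 / 44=-93.07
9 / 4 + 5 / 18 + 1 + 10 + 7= 739 / 36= 20.53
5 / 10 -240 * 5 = -2399 / 2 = -1199.50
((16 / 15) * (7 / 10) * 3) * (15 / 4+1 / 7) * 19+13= 4467 / 25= 178.68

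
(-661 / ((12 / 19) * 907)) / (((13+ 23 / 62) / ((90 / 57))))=-0.14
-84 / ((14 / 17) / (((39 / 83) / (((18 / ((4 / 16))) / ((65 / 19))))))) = -14365 / 6308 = -2.28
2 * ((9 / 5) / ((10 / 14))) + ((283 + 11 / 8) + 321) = 610.42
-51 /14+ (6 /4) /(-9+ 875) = -44145 /12124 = -3.64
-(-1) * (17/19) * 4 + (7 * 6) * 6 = 4856/19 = 255.58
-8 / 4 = -2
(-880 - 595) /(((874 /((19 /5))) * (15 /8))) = -236 /69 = -3.42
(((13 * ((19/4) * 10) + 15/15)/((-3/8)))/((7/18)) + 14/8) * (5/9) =-593515/252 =-2355.22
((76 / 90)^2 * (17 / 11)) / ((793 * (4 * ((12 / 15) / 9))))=6137 / 1570140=0.00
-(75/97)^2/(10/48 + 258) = -135000/58307573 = -0.00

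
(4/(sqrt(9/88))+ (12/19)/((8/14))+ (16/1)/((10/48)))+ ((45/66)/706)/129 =8 * sqrt(22)/3+ 4942950751/63448220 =90.41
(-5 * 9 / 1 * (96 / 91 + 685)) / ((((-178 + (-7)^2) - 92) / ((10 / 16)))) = 87.31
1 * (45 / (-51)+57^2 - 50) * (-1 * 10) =-543680 / 17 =-31981.18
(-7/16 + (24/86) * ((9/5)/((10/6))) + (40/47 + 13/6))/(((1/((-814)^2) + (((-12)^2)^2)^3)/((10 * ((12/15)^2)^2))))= 148178071530368/111933826945969972857346875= 0.00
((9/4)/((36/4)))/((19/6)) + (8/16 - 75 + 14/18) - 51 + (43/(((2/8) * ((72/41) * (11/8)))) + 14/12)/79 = -36771367/297198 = -123.73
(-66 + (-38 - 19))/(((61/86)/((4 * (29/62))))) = -613524/1891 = -324.44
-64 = -64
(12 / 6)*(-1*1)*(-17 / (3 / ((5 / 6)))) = 9.44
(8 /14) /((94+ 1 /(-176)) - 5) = 704 /109641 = 0.01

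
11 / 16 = 0.69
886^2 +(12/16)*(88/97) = 76144678/97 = 784996.68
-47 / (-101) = 47 / 101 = 0.47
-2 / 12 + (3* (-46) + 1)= -823 / 6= -137.17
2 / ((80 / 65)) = 13 / 8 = 1.62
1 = 1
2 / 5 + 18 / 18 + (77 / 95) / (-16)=2051 / 1520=1.35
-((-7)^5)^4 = -79792266297612001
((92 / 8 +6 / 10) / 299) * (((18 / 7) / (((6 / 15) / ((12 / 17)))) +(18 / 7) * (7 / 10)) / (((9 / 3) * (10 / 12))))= 456291 / 4447625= 0.10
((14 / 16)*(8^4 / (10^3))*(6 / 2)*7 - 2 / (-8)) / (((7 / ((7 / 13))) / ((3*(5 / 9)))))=37757 / 3900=9.68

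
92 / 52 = 23 / 13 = 1.77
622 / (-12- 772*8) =-311 / 3094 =-0.10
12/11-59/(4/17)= -249.66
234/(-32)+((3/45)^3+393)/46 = 1528883/1242000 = 1.23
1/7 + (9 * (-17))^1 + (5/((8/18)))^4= 28430455/1792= 15865.21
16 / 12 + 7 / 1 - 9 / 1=-2 / 3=-0.67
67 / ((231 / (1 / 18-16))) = -2747 / 594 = -4.62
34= 34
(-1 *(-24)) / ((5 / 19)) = 456 / 5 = 91.20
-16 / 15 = -1.07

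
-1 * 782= -782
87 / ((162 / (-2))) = -29 / 27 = -1.07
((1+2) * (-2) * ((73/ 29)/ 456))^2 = 5329/ 4857616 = 0.00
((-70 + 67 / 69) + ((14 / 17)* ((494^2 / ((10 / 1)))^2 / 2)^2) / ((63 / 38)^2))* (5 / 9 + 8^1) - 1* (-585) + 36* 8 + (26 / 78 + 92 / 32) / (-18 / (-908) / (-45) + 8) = 980356409838320749142625399517 / 4313352667500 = 227284083962123820.27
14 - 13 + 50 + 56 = 107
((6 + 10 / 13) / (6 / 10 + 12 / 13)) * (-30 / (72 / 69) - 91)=-4790 / 9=-532.22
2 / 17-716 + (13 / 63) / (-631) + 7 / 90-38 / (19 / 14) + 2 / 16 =-743.68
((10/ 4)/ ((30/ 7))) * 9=5.25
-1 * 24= -24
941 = 941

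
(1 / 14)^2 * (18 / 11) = 9 / 1078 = 0.01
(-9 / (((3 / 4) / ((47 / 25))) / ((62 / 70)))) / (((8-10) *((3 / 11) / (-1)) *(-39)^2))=-32054 / 1330875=-0.02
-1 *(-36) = 36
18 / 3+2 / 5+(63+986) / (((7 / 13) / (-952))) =-1854625.60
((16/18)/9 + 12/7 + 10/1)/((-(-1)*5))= 6698/2835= 2.36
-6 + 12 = 6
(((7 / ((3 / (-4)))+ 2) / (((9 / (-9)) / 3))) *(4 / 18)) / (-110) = -2 / 45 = -0.04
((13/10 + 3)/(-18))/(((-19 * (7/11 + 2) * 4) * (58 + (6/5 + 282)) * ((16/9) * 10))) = 0.00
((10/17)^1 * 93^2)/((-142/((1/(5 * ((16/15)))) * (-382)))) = 24779385/9656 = 2566.22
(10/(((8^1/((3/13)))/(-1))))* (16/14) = -0.33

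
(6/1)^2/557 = 36/557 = 0.06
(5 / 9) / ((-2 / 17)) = -85 / 18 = -4.72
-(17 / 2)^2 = -289 / 4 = -72.25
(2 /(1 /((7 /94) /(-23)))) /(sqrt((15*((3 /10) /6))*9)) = -14*sqrt(3) /9729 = -0.00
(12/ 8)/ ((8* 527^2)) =3/ 4443664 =0.00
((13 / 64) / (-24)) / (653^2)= -13 / 654964224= -0.00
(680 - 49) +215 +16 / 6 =2546 / 3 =848.67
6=6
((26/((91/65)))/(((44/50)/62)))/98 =50375/3773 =13.35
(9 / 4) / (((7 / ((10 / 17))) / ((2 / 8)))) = 45 / 952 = 0.05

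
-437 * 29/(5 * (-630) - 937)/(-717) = -12673/2930379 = -0.00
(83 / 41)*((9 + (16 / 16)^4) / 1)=830 / 41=20.24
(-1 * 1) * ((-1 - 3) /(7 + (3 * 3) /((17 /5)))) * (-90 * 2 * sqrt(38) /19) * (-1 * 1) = 3060 * sqrt(38) /779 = 24.21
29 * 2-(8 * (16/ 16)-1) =51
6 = 6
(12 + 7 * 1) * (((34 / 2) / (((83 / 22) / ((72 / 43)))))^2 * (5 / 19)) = 3625585920 / 12737761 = 284.63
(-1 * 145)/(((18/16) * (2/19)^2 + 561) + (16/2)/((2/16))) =-104690/451259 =-0.23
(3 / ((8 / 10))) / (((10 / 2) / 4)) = 3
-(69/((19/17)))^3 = -1613964717/6859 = -235306.13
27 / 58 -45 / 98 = 9 / 1421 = 0.01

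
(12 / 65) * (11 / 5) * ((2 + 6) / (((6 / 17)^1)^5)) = 15618427 / 26325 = 593.29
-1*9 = -9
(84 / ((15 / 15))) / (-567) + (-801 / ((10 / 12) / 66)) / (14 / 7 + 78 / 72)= -20575.02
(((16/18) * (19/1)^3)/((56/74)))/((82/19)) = 4821877/2583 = 1866.77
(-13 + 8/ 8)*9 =-108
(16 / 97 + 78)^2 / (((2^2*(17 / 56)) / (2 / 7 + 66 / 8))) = 404097854 / 9409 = 42948.01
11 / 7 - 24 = -157 / 7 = -22.43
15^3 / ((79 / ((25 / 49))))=84375 / 3871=21.80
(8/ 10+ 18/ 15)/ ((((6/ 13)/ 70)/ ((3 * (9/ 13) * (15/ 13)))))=9450/ 13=726.92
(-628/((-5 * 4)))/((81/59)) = 9263/405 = 22.87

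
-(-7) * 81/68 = 8.34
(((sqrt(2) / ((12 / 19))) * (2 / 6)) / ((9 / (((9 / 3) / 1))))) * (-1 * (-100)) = 475 * sqrt(2) / 27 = 24.88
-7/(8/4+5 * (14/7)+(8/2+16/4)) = -7/20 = -0.35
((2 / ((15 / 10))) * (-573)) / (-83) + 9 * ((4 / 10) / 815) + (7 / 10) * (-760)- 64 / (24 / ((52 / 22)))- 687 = -13573339673 / 11161425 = -1216.09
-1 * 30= -30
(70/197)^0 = 1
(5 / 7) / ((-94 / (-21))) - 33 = -3087 / 94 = -32.84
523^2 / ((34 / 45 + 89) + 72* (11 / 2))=12308805 / 21859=563.10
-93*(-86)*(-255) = -2039490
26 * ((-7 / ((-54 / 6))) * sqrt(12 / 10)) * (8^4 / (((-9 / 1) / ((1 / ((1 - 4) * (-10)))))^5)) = -23296 * sqrt(30) / 2017815046875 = -0.00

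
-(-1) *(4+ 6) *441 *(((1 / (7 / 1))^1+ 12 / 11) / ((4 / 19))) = 568575 / 22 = 25844.32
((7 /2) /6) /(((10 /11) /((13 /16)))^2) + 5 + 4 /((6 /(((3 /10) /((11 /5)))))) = 18777773 /3379200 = 5.56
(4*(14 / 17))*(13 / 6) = 7.14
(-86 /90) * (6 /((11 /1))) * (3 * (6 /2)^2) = -774 /55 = -14.07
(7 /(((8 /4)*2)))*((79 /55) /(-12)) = -553 /2640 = -0.21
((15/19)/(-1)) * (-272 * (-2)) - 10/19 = -430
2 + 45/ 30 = 7/ 2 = 3.50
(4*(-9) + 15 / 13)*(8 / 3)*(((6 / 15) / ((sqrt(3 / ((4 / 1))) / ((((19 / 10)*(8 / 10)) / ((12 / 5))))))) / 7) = -45904*sqrt(3) / 20475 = -3.88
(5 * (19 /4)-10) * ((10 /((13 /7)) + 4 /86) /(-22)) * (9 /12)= -11385 /4472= -2.55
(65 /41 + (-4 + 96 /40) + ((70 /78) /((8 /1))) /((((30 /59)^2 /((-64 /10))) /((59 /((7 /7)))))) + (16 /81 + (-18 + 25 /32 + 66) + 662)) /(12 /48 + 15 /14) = 414.04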